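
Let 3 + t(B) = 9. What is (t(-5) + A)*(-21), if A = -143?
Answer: 2877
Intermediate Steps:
t(B) = 6 (t(B) = -3 + 9 = 6)
(t(-5) + A)*(-21) = (6 - 143)*(-21) = -137*(-21) = 2877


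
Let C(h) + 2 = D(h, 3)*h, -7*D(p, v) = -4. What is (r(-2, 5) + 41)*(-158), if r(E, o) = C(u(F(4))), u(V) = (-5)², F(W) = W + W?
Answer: -58934/7 ≈ -8419.1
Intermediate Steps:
D(p, v) = 4/7 (D(p, v) = -⅐*(-4) = 4/7)
F(W) = 2*W
u(V) = 25
C(h) = -2 + 4*h/7
r(E, o) = 86/7 (r(E, o) = -2 + (4/7)*25 = -2 + 100/7 = 86/7)
(r(-2, 5) + 41)*(-158) = (86/7 + 41)*(-158) = (373/7)*(-158) = -58934/7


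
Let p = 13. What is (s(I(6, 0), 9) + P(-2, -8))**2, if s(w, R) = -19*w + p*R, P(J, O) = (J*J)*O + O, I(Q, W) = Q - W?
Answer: 1369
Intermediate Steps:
P(J, O) = O + O*J**2 (P(J, O) = J**2*O + O = O*J**2 + O = O + O*J**2)
s(w, R) = -19*w + 13*R
(s(I(6, 0), 9) + P(-2, -8))**2 = ((-19*(6 - 1*0) + 13*9) - 8*(1 + (-2)**2))**2 = ((-19*(6 + 0) + 117) - 8*(1 + 4))**2 = ((-19*6 + 117) - 8*5)**2 = ((-114 + 117) - 40)**2 = (3 - 40)**2 = (-37)**2 = 1369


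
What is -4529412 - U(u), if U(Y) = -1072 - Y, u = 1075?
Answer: -4527265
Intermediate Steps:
-4529412 - U(u) = -4529412 - (-1072 - 1*1075) = -4529412 - (-1072 - 1075) = -4529412 - 1*(-2147) = -4529412 + 2147 = -4527265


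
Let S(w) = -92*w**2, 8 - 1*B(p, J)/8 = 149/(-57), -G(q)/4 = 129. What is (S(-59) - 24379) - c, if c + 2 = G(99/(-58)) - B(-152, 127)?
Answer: -19609601/57 ≈ -3.4403e+5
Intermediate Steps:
G(q) = -516 (G(q) = -4*129 = -516)
B(p, J) = 4840/57 (B(p, J) = 64 - 1192/(-57) = 64 - 1192*(-1)/57 = 64 - 8*(-149/57) = 64 + 1192/57 = 4840/57)
c = -34366/57 (c = -2 + (-516 - 1*4840/57) = -2 + (-516 - 4840/57) = -2 - 34252/57 = -34366/57 ≈ -602.91)
(S(-59) - 24379) - c = (-92*(-59)**2 - 24379) - 1*(-34366/57) = (-92*3481 - 24379) + 34366/57 = (-320252 - 24379) + 34366/57 = -344631 + 34366/57 = -19609601/57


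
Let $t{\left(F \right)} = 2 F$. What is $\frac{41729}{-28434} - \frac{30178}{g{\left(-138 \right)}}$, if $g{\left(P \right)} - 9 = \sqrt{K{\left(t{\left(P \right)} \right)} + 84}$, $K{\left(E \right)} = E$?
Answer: $\frac{- 333832 \sqrt{3} + 858456813 i}{28434 \left(- 9 i + 8 \sqrt{3}\right)} \approx -996.35 + 1531.7 i$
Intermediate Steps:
$g{\left(P \right)} = 9 + \sqrt{84 + 2 P}$ ($g{\left(P \right)} = 9 + \sqrt{2 P + 84} = 9 + \sqrt{84 + 2 P}$)
$\frac{41729}{-28434} - \frac{30178}{g{\left(-138 \right)}} = \frac{41729}{-28434} - \frac{30178}{9 + \sqrt{84 + 2 \left(-138\right)}} = 41729 \left(- \frac{1}{28434}\right) - \frac{30178}{9 + \sqrt{84 - 276}} = - \frac{41729}{28434} - \frac{30178}{9 + \sqrt{-192}} = - \frac{41729}{28434} - \frac{30178}{9 + 8 i \sqrt{3}}$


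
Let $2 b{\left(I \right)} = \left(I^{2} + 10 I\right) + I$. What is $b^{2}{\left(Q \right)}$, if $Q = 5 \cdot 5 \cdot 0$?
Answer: $0$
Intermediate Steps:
$Q = 0$ ($Q = 25 \cdot 0 = 0$)
$b{\left(I \right)} = \frac{I^{2}}{2} + \frac{11 I}{2}$ ($b{\left(I \right)} = \frac{\left(I^{2} + 10 I\right) + I}{2} = \frac{I^{2} + 11 I}{2} = \frac{I^{2}}{2} + \frac{11 I}{2}$)
$b^{2}{\left(Q \right)} = \left(\frac{1}{2} \cdot 0 \left(11 + 0\right)\right)^{2} = \left(\frac{1}{2} \cdot 0 \cdot 11\right)^{2} = 0^{2} = 0$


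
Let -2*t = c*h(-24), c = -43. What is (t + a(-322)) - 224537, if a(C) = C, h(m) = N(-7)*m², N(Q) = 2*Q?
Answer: -398235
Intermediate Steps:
h(m) = -14*m² (h(m) = (2*(-7))*m² = -14*m²)
t = -173376 (t = -(-43)*(-14*(-24)²)/2 = -(-43)*(-14*576)/2 = -(-43)*(-8064)/2 = -½*346752 = -173376)
(t + a(-322)) - 224537 = (-173376 - 322) - 224537 = -173698 - 224537 = -398235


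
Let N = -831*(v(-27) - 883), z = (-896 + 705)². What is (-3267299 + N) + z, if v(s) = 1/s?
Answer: -22473128/9 ≈ -2.4970e+6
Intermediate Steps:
z = 36481 (z = (-191)² = 36481)
N = 6604234/9 (N = -831*(1/(-27) - 883) = -831*(-1/27 - 883) = -831*(-23842/27) = 6604234/9 ≈ 7.3380e+5)
(-3267299 + N) + z = (-3267299 + 6604234/9) + 36481 = -22801457/9 + 36481 = -22473128/9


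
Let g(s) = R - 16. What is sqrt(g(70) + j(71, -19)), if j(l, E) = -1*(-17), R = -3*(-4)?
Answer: sqrt(13) ≈ 3.6056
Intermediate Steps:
R = 12
j(l, E) = 17
g(s) = -4 (g(s) = 12 - 16 = -4)
sqrt(g(70) + j(71, -19)) = sqrt(-4 + 17) = sqrt(13)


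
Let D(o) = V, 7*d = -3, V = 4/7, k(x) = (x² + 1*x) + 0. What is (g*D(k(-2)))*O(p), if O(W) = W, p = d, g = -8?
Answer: 96/49 ≈ 1.9592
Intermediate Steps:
k(x) = x + x² (k(x) = (x² + x) + 0 = (x + x²) + 0 = x + x²)
V = 4/7 (V = 4*(⅐) = 4/7 ≈ 0.57143)
d = -3/7 (d = (⅐)*(-3) = -3/7 ≈ -0.42857)
p = -3/7 ≈ -0.42857
D(o) = 4/7
(g*D(k(-2)))*O(p) = -8*4/7*(-3/7) = -32/7*(-3/7) = 96/49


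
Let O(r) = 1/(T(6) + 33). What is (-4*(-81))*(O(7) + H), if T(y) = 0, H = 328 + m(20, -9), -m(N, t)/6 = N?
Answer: 741420/11 ≈ 67402.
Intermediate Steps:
m(N, t) = -6*N
H = 208 (H = 328 - 6*20 = 328 - 120 = 208)
O(r) = 1/33 (O(r) = 1/(0 + 33) = 1/33)
(-4*(-81))*(O(7) + H) = (-4*(-81))*(1/33 + 208) = 324*(6865/33) = 741420/11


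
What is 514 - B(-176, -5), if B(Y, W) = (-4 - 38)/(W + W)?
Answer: 2549/5 ≈ 509.80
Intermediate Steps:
B(Y, W) = -21/W (B(Y, W) = -42*1/(2*W) = -21/W)
514 - B(-176, -5) = 514 - (-21)/(-5) = 514 - (-21)*(-1)/5 = 514 - 1*21/5 = 514 - 21/5 = 2549/5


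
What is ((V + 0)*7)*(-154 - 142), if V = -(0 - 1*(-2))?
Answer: 4144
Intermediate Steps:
V = -2 (V = -(0 + 2) = -1*2 = -2)
((V + 0)*7)*(-154 - 142) = ((-2 + 0)*7)*(-154 - 142) = -2*7*(-296) = -14*(-296) = 4144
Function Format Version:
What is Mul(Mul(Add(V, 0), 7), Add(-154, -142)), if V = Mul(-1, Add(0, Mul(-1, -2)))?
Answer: 4144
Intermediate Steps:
V = -2 (V = Mul(-1, Add(0, 2)) = Mul(-1, 2) = -2)
Mul(Mul(Add(V, 0), 7), Add(-154, -142)) = Mul(Mul(Add(-2, 0), 7), Add(-154, -142)) = Mul(Mul(-2, 7), -296) = Mul(-14, -296) = 4144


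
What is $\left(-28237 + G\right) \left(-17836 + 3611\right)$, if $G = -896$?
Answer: $414416925$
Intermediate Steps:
$\left(-28237 + G\right) \left(-17836 + 3611\right) = \left(-28237 - 896\right) \left(-17836 + 3611\right) = \left(-29133\right) \left(-14225\right) = 414416925$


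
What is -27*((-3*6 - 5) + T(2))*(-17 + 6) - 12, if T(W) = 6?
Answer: -5061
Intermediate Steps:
-27*((-3*6 - 5) + T(2))*(-17 + 6) - 12 = -27*((-3*6 - 5) + 6)*(-17 + 6) - 12 = -27*((-18 - 5) + 6)*(-11) - 12 = -27*(-23 + 6)*(-11) - 12 = -(-459)*(-11) - 12 = -27*187 - 12 = -5049 - 12 = -5061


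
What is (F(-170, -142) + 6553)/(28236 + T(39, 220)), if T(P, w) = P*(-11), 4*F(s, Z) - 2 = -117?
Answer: 8699/37076 ≈ 0.23463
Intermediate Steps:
F(s, Z) = -115/4 (F(s, Z) = ½ + (¼)*(-117) = ½ - 117/4 = -115/4)
T(P, w) = -11*P
(F(-170, -142) + 6553)/(28236 + T(39, 220)) = (-115/4 + 6553)/(28236 - 11*39) = 26097/(4*(28236 - 429)) = (26097/4)/27807 = (26097/4)*(1/27807) = 8699/37076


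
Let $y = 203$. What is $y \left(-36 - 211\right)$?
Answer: $-50141$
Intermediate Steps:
$y \left(-36 - 211\right) = 203 \left(-36 - 211\right) = 203 \left(-247\right) = -50141$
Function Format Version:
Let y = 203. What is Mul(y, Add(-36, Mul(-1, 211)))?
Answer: -50141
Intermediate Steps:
Mul(y, Add(-36, Mul(-1, 211))) = Mul(203, Add(-36, Mul(-1, 211))) = Mul(203, Add(-36, -211)) = Mul(203, -247) = -50141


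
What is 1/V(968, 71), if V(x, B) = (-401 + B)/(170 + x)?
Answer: -569/165 ≈ -3.4485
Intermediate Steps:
V(x, B) = (-401 + B)/(170 + x)
1/V(968, 71) = 1/((-401 + 71)/(170 + 968)) = 1/(-330/1138) = 1/((1/1138)*(-330)) = 1/(-165/569) = -569/165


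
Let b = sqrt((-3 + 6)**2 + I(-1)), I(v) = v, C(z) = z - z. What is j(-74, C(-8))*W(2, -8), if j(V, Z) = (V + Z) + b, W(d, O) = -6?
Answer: 444 - 12*sqrt(2) ≈ 427.03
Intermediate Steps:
C(z) = 0
b = 2*sqrt(2) (b = sqrt((-3 + 6)**2 - 1) = sqrt(3**2 - 1) = sqrt(9 - 1) = sqrt(8) = 2*sqrt(2) ≈ 2.8284)
j(V, Z) = V + Z + 2*sqrt(2) (j(V, Z) = (V + Z) + 2*sqrt(2) = V + Z + 2*sqrt(2))
j(-74, C(-8))*W(2, -8) = (-74 + 0 + 2*sqrt(2))*(-6) = (-74 + 2*sqrt(2))*(-6) = 444 - 12*sqrt(2)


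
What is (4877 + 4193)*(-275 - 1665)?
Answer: -17595800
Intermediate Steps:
(4877 + 4193)*(-275 - 1665) = 9070*(-1940) = -17595800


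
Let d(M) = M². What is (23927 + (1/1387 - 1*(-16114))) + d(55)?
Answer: 59732543/1387 ≈ 43066.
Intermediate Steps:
(23927 + (1/1387 - 1*(-16114))) + d(55) = (23927 + (1/1387 - 1*(-16114))) + 55² = (23927 + (1/1387 + 16114)) + 3025 = (23927 + 22350119/1387) + 3025 = 55536868/1387 + 3025 = 59732543/1387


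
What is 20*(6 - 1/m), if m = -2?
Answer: 130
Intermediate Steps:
20*(6 - 1/m) = 20*(6 - 1/(-2)) = 20*(6 - 1*(-½)) = 20*(6 + ½) = 20*(13/2) = 130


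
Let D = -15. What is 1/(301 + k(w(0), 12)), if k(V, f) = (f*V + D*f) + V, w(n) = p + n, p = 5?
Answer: 1/186 ≈ 0.0053763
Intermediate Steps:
w(n) = 5 + n
k(V, f) = V - 15*f + V*f (k(V, f) = (f*V - 15*f) + V = (V*f - 15*f) + V = (-15*f + V*f) + V = V - 15*f + V*f)
1/(301 + k(w(0), 12)) = 1/(301 + ((5 + 0) - 15*12 + (5 + 0)*12)) = 1/(301 + (5 - 180 + 5*12)) = 1/(301 + (5 - 180 + 60)) = 1/(301 - 115) = 1/186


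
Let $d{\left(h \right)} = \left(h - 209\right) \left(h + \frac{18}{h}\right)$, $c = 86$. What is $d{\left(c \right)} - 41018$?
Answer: $- \frac{2219735}{43} \approx -51622.0$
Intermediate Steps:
$d{\left(h \right)} = \left(-209 + h\right) \left(h + \frac{18}{h}\right)$
$d{\left(c \right)} - 41018 = \left(18 + 86^{2} - \frac{3762}{86} - 17974\right) - 41018 = \left(18 + 7396 - \frac{1881}{43} - 17974\right) - 41018 = - \frac{455961}{43} - 41018 = - \frac{2219735}{43}$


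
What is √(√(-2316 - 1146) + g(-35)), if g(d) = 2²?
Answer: √(4 + I*√3462) ≈ 5.6114 + 5.2428*I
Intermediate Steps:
g(d) = 4
√(√(-2316 - 1146) + g(-35)) = √(√(-2316 - 1146) + 4) = √(√(-3462) + 4) = √(I*√3462 + 4) = √(4 + I*√3462)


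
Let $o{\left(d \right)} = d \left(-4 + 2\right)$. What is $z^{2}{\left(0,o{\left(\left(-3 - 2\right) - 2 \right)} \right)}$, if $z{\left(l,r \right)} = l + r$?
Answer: $196$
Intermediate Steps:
$o{\left(d \right)} = - 2 d$ ($o{\left(d \right)} = d \left(-2\right) = - 2 d$)
$z^{2}{\left(0,o{\left(\left(-3 - 2\right) - 2 \right)} \right)} = \left(0 - 2 \left(\left(-3 - 2\right) - 2\right)\right)^{2} = \left(0 - 2 \left(-5 - 2\right)\right)^{2} = \left(0 - -14\right)^{2} = \left(0 + 14\right)^{2} = 14^{2} = 196$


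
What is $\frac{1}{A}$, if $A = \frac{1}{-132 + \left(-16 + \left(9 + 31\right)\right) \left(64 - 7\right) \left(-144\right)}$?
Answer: $-197124$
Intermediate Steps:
$A = - \frac{1}{197124}$ ($A = \frac{1}{-132 + \left(-16 + 40\right) 57 \left(-144\right)} = \frac{1}{-132 + 24 \cdot 57 \left(-144\right)} = \frac{1}{-132 + 1368 \left(-144\right)} = \frac{1}{-132 - 196992} = \frac{1}{-197124} = - \frac{1}{197124} \approx -5.073 \cdot 10^{-6}$)
$\frac{1}{A} = \frac{1}{- \frac{1}{197124}} = -197124$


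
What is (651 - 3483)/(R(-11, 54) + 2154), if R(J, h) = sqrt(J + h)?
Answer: -6100128/4639673 + 2832*sqrt(43)/4639673 ≈ -1.3108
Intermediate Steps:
(651 - 3483)/(R(-11, 54) + 2154) = (651 - 3483)/(sqrt(-11 + 54) + 2154) = -2832/(sqrt(43) + 2154) = -2832/(2154 + sqrt(43))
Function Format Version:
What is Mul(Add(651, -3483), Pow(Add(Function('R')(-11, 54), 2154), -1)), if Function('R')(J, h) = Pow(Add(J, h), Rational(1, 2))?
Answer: Add(Rational(-6100128, 4639673), Mul(Rational(2832, 4639673), Pow(43, Rational(1, 2)))) ≈ -1.3108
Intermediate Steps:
Mul(Add(651, -3483), Pow(Add(Function('R')(-11, 54), 2154), -1)) = Mul(Add(651, -3483), Pow(Add(Pow(Add(-11, 54), Rational(1, 2)), 2154), -1)) = Mul(-2832, Pow(Add(Pow(43, Rational(1, 2)), 2154), -1)) = Mul(-2832, Pow(Add(2154, Pow(43, Rational(1, 2))), -1))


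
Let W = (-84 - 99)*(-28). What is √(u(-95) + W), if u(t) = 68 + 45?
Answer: √5237 ≈ 72.367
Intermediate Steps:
u(t) = 113
W = 5124 (W = -183*(-28) = 5124)
√(u(-95) + W) = √(113 + 5124) = √5237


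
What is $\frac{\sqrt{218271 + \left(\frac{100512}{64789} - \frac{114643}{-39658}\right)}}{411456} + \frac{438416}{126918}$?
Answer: $\frac{19928}{5769} + \frac{5 \sqrt{57640672405431906688570}}{1057195935967872} \approx 3.4555$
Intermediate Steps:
$\frac{\sqrt{218271 + \left(\frac{100512}{64789} - \frac{114643}{-39658}\right)}}{411456} + \frac{438416}{126918} = \sqrt{218271 + \left(100512 \cdot \frac{1}{64789} - - \frac{114643}{39658}\right)} \frac{1}{411456} + 438416 \cdot \frac{1}{126918} = \sqrt{218271 + \left(\frac{100512}{64789} + \frac{114643}{39658}\right)} \frac{1}{411456} + \frac{19928}{5769} = \sqrt{218271 + \frac{11413710223}{2569402162}} \cdot \frac{1}{411456} + \frac{19928}{5769} = \sqrt{\frac{560837393012125}{2569402162}} \cdot \frac{1}{411456} + \frac{19928}{5769} = \frac{5 \sqrt{57640672405431906688570}}{2569402162} \cdot \frac{1}{411456} + \frac{19928}{5769} = \frac{5 \sqrt{57640672405431906688570}}{1057195935967872} + \frac{19928}{5769} = \frac{19928}{5769} + \frac{5 \sqrt{57640672405431906688570}}{1057195935967872}$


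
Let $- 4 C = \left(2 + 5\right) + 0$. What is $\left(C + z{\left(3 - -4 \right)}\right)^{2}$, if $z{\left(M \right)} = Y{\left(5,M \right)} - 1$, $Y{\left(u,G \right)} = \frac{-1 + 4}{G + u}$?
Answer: $\frac{25}{4} \approx 6.25$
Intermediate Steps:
$C = - \frac{7}{4}$ ($C = - \frac{\left(2 + 5\right) + 0}{4} = - \frac{7 + 0}{4} = \left(- \frac{1}{4}\right) 7 = - \frac{7}{4} \approx -1.75$)
$Y{\left(u,G \right)} = \frac{3}{G + u}$
$z{\left(M \right)} = -1 + \frac{3}{5 + M}$ ($z{\left(M \right)} = \frac{3}{M + 5} - 1 = \frac{3}{5 + M} - 1 = -1 + \frac{3}{5 + M}$)
$\left(C + z{\left(3 - -4 \right)}\right)^{2} = \left(- \frac{7}{4} + \frac{-2 - \left(3 - -4\right)}{5 + \left(3 - -4\right)}\right)^{2} = \left(- \frac{7}{4} + \frac{-2 - \left(3 + 4\right)}{5 + \left(3 + 4\right)}\right)^{2} = \left(- \frac{7}{4} + \frac{-2 - 7}{5 + 7}\right)^{2} = \left(- \frac{7}{4} + \frac{-2 - 7}{12}\right)^{2} = \left(- \frac{7}{4} + \frac{1}{12} \left(-9\right)\right)^{2} = \left(- \frac{7}{4} - \frac{3}{4}\right)^{2} = \left(- \frac{5}{2}\right)^{2} = \frac{25}{4}$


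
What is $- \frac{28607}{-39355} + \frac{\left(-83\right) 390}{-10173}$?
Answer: $\frac{521646787}{133452805} \approx 3.9088$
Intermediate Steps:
$- \frac{28607}{-39355} + \frac{\left(-83\right) 390}{-10173} = \left(-28607\right) \left(- \frac{1}{39355}\right) - - \frac{10790}{3391} = \frac{28607}{39355} + \frac{10790}{3391} = \frac{521646787}{133452805}$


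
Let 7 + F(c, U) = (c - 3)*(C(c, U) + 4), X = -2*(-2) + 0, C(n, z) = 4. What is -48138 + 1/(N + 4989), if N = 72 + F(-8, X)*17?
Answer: -165883547/3446 ≈ -48138.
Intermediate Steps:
X = 4 (X = 4 + 0 = 4)
F(c, U) = -31 + 8*c (F(c, U) = -7 + (c - 3)*(4 + 4) = -7 + (-3 + c)*8 = -7 + (-24 + 8*c) = -31 + 8*c)
N = -1543 (N = 72 + (-31 + 8*(-8))*17 = 72 + (-31 - 64)*17 = 72 - 95*17 = 72 - 1615 = -1543)
-48138 + 1/(N + 4989) = -48138 + 1/(-1543 + 4989) = -48138 + 1/3446 = -165883547/3446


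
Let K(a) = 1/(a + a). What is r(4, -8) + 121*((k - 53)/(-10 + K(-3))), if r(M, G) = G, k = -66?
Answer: 85906/61 ≈ 1408.3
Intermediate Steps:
K(a) = 1/(2*a)
r(4, -8) + 121*((k - 53)/(-10 + K(-3))) = -8 + 121*((-66 - 53)/(-10 + (½)/(-3))) = -8 + 121*(-119/(-10 + (½)*(-⅓))) = -8 + 121*(-119/(-10 - ⅙)) = -8 + 121*(-119/(-61/6)) = -8 + 121*(-119*(-6/61)) = -8 + 121*(714/61) = -8 + 86394/61 = 85906/61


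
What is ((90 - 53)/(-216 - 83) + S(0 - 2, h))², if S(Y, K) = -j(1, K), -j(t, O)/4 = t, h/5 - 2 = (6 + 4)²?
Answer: 1343281/89401 ≈ 15.025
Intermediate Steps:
h = 510 (h = 10 + 5*(6 + 4)² = 10 + 5*10² = 10 + 5*100 = 10 + 500 = 510)
j(t, O) = -4*t
S(Y, K) = 4 (S(Y, K) = -(-4) = -1*(-4) = 4)
((90 - 53)/(-216 - 83) + S(0 - 2, h))² = ((90 - 53)/(-216 - 83) + 4)² = (37/(-299) + 4)² = (37*(-1/299) + 4)² = (-37/299 + 4)² = (1159/299)² = 1343281/89401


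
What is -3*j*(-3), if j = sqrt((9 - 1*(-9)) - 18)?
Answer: 0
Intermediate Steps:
j = 0 (j = sqrt((9 + 9) - 18) = sqrt(18 - 18) = sqrt(0) = 0)
-3*j*(-3) = -3*0*(-3) = 0*(-3) = 0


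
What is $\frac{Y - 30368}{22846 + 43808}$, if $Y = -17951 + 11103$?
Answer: $- \frac{18608}{33327} \approx -0.55835$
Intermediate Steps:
$Y = -6848$
$\frac{Y - 30368}{22846 + 43808} = \frac{-6848 - 30368}{22846 + 43808} = - \frac{37216}{66654} = \left(-37216\right) \frac{1}{66654} = - \frac{18608}{33327}$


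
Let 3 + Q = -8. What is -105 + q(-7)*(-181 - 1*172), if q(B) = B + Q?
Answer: 6249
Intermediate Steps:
Q = -11 (Q = -3 - 8 = -11)
q(B) = -11 + B (q(B) = B - 11 = -11 + B)
-105 + q(-7)*(-181 - 1*172) = -105 + (-11 - 7)*(-181 - 1*172) = -105 - 18*(-181 - 172) = -105 - 18*(-353) = -105 + 6354 = 6249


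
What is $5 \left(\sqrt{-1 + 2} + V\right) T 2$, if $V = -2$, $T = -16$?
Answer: $160$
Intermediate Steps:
$5 \left(\sqrt{-1 + 2} + V\right) T 2 = 5 \left(\sqrt{-1 + 2} - 2\right) \left(-16\right) 2 = 5 \left(\sqrt{1} - 2\right) \left(-16\right) 2 = 5 \left(1 - 2\right) \left(-16\right) 2 = 5 \left(-1\right) \left(-16\right) 2 = \left(-5\right) \left(-16\right) 2 = 80 \cdot 2 = 160$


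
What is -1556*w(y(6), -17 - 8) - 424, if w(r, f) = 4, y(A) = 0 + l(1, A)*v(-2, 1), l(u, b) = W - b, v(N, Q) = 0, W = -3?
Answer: -6648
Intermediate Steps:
l(u, b) = -3 - b
y(A) = 0 (y(A) = 0 + (-3 - A)*0 = 0 + 0 = 0)
-1556*w(y(6), -17 - 8) - 424 = -1556*4 - 424 = -6224 - 424 = -6648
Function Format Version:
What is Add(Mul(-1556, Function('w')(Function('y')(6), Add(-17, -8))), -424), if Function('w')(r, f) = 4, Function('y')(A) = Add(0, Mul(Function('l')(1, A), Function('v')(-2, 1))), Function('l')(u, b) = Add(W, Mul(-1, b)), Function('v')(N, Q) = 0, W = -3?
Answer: -6648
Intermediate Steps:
Function('l')(u, b) = Add(-3, Mul(-1, b))
Function('y')(A) = 0 (Function('y')(A) = Add(0, Mul(Add(-3, Mul(-1, A)), 0)) = Add(0, 0) = 0)
Add(Mul(-1556, Function('w')(Function('y')(6), Add(-17, -8))), -424) = Add(Mul(-1556, 4), -424) = Add(-6224, -424) = -6648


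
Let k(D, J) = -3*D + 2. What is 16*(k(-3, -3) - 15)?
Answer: -64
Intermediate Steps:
k(D, J) = 2 - 3*D
16*(k(-3, -3) - 15) = 16*((2 - 3*(-3)) - 15) = 16*((2 + 9) - 15) = 16*(11 - 15) = 16*(-4) = -64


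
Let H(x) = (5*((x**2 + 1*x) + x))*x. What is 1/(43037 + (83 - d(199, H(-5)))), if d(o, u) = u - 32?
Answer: 1/43527 ≈ 2.2974e-5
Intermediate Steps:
H(x) = x*(5*x**2 + 10*x) (H(x) = (5*((x**2 + x) + x))*x = (5*((x + x**2) + x))*x = (5*(x**2 + 2*x))*x = (5*x**2 + 10*x)*x = x*(5*x**2 + 10*x))
d(o, u) = -32 + u
1/(43037 + (83 - d(199, H(-5)))) = 1/(43037 + (83 - (-32 + 5*(-5)**2*(2 - 5)))) = 1/(43037 + (83 - (-32 + 5*25*(-3)))) = 1/(43037 + (83 - (-32 - 375))) = 1/(43037 + (83 - 1*(-407))) = 1/(43037 + (83 + 407)) = 1/(43037 + 490) = 1/43527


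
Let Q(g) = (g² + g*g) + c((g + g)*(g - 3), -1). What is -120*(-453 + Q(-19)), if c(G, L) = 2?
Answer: -32520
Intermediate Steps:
Q(g) = 2 + 2*g² (Q(g) = (g² + g*g) + 2 = (g² + g²) + 2 = 2*g² + 2 = 2 + 2*g²)
-120*(-453 + Q(-19)) = -120*(-453 + (2 + 2*(-19)²)) = -120*(-453 + (2 + 2*361)) = -120*(-453 + (2 + 722)) = -120*(-453 + 724) = -120*271 = -32520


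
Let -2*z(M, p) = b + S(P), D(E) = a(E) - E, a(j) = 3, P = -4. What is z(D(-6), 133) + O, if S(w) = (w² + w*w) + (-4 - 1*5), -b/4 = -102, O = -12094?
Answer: -24619/2 ≈ -12310.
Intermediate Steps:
b = 408 (b = -4*(-102) = 408)
D(E) = 3 - E
S(w) = -9 + 2*w² (S(w) = (w² + w²) + (-4 - 5) = 2*w² - 9 = -9 + 2*w²)
z(M, p) = -431/2 (z(M, p) = -(408 + (-9 + 2*(-4)²))/2 = -(408 + (-9 + 2*16))/2 = -(408 + (-9 + 32))/2 = -(408 + 23)/2 = -½*431 = -431/2)
z(D(-6), 133) + O = -431/2 - 12094 = -24619/2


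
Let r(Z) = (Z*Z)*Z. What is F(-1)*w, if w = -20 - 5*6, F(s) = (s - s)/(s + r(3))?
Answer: 0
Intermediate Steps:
r(Z) = Z³ (r(Z) = Z²*Z = Z³)
F(s) = 0 (F(s) = (s - s)/(s + 3³) = 0/(s + 27) = 0/(27 + s) = 0)
w = -50 (w = -20 - 30 = -50)
F(-1)*w = 0*(-50) = 0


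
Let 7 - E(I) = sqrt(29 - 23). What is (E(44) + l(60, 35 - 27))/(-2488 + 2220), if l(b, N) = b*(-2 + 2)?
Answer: -7/268 + sqrt(6)/268 ≈ -0.016980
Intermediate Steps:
l(b, N) = 0 (l(b, N) = b*0 = 0)
E(I) = 7 - sqrt(6) (E(I) = 7 - sqrt(29 - 23) = 7 - sqrt(6))
(E(44) + l(60, 35 - 27))/(-2488 + 2220) = ((7 - sqrt(6)) + 0)/(-2488 + 2220) = (7 - sqrt(6))/(-268) = (7 - sqrt(6))*(-1/268) = -7/268 + sqrt(6)/268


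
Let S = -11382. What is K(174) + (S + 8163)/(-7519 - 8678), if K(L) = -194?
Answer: -1046333/5399 ≈ -193.80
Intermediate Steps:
K(174) + (S + 8163)/(-7519 - 8678) = -194 + (-11382 + 8163)/(-7519 - 8678) = -194 - 3219/(-16197) = -194 - 3219*(-1/16197) = -194 + 1073/5399 = -1046333/5399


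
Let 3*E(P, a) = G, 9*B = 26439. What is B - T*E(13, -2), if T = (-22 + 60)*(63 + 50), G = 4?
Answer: -8363/3 ≈ -2787.7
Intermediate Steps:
B = 8813/3 (B = (⅑)*26439 = 8813/3 ≈ 2937.7)
E(P, a) = 4/3 (E(P, a) = (⅓)*4 = 4/3)
T = 4294 (T = 38*113 = 4294)
B - T*E(13, -2) = 8813/3 - 4294*4/3 = 8813/3 - 1*17176/3 = 8813/3 - 17176/3 = -8363/3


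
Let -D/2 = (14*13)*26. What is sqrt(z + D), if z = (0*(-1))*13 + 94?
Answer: I*sqrt(9370) ≈ 96.799*I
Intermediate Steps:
D = -9464 (D = -2*14*13*26 = -364*26 = -2*4732 = -9464)
z = 94 (z = 0*13 + 94 = 0 + 94 = 94)
sqrt(z + D) = sqrt(94 - 9464) = sqrt(-9370) = I*sqrt(9370)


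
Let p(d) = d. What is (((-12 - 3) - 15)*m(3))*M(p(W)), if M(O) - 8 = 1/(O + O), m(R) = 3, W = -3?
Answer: -705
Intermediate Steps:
M(O) = 8 + 1/(2*O) (M(O) = 8 + 1/(O + O) = 8 + 1/(2*O))
(((-12 - 3) - 15)*m(3))*M(p(W)) = (((-12 - 3) - 15)*3)*(8 + (½)/(-3)) = ((-15 - 15)*3)*(8 + (½)*(-⅓)) = (-30*3)*(8 - ⅙) = -90*47/6 = -705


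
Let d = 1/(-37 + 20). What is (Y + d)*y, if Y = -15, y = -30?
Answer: 7680/17 ≈ 451.76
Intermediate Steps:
d = -1/17 (d = 1/(-17) = -1/17 ≈ -0.058824)
(Y + d)*y = (-15 - 1/17)*(-30) = -256/17*(-30) = 7680/17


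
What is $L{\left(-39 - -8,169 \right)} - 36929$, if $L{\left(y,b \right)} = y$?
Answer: $-36960$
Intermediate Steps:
$L{\left(-39 - -8,169 \right)} - 36929 = \left(-39 - -8\right) - 36929 = \left(-39 + 8\right) - 36929 = -31 - 36929 = -36960$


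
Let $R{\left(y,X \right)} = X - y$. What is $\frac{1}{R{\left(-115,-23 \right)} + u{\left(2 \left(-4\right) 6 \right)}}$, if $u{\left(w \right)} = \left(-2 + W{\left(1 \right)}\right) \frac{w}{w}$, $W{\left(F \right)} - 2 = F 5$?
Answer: $\frac{1}{97} \approx 0.010309$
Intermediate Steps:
$W{\left(F \right)} = 2 + 5 F$ ($W{\left(F \right)} = 2 + F 5 = 2 + 5 F$)
$u{\left(w \right)} = 5$ ($u{\left(w \right)} = \left(-2 + \left(2 + 5 \cdot 1\right)\right) \frac{w}{w} = \left(-2 + \left(2 + 5\right)\right) 1 = \left(-2 + 7\right) 1 = 5 \cdot 1 = 5$)
$\frac{1}{R{\left(-115,-23 \right)} + u{\left(2 \left(-4\right) 6 \right)}} = \frac{1}{\left(-23 - -115\right) + 5} = \frac{1}{\left(-23 + 115\right) + 5} = \frac{1}{92 + 5} = \frac{1}{97}$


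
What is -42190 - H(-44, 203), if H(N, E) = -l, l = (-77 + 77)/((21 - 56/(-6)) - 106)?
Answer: -42190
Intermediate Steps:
l = 0 (l = 0/((21 - 56*(-⅙)) - 106) = 0/((21 + 28/3) - 106) = 0/(91/3 - 106) = 0/(-227/3) = 0*(-3/227) = 0)
H(N, E) = 0 (H(N, E) = -1*0 = 0)
-42190 - H(-44, 203) = -42190 - 1*0 = -42190 + 0 = -42190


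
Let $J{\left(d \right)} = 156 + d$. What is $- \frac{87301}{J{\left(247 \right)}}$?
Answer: $- \frac{87301}{403} \approx -216.63$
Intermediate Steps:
$- \frac{87301}{J{\left(247 \right)}} = - \frac{87301}{156 + 247} = - \frac{87301}{403}$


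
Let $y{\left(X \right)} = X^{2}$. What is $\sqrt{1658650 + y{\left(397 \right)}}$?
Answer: $\sqrt{1816259} \approx 1347.7$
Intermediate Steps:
$\sqrt{1658650 + y{\left(397 \right)}} = \sqrt{1658650 + 397^{2}} = \sqrt{1658650 + 157609} = \sqrt{1816259}$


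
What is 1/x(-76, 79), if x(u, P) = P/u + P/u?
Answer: -38/79 ≈ -0.48101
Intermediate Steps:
x(u, P) = 2*P/u
1/x(-76, 79) = 1/(2*79/(-76)) = 1/(2*79*(-1/76)) = 1/(-79/38) = -38/79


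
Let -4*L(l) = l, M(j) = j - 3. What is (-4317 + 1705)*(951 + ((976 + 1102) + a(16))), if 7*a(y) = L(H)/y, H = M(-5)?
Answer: -110765125/14 ≈ -7.9118e+6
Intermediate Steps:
M(j) = -3 + j
H = -8 (H = -3 - 5 = -8)
L(l) = -l/4
a(y) = 2/(7*y) (a(y) = ((-¼*(-8))/y)/7 = (2/y)/7 = 2/(7*y))
(-4317 + 1705)*(951 + ((976 + 1102) + a(16))) = (-4317 + 1705)*(951 + ((976 + 1102) + (2/7)/16)) = -2612*(951 + (2078 + (2/7)*(1/16))) = -2612*(951 + (2078 + 1/56)) = -2612*(951 + 116369/56) = -2612*169625/56 = -110765125/14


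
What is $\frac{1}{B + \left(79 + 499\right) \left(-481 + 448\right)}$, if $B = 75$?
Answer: $- \frac{1}{18999} \approx -5.2634 \cdot 10^{-5}$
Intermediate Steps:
$\frac{1}{B + \left(79 + 499\right) \left(-481 + 448\right)} = \frac{1}{75 + \left(79 + 499\right) \left(-481 + 448\right)} = \frac{1}{75 + 578 \left(-33\right)} = \frac{1}{75 - 19074} = \frac{1}{-18999} = - \frac{1}{18999}$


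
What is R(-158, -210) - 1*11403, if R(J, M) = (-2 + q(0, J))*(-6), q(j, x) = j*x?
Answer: -11391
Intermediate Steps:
R(J, M) = 12 (R(J, M) = (-2 + 0*J)*(-6) = (-2 + 0)*(-6) = -2*(-6) = 12)
R(-158, -210) - 1*11403 = 12 - 1*11403 = 12 - 11403 = -11391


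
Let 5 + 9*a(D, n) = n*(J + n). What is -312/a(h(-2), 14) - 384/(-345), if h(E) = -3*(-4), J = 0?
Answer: -298472/21965 ≈ -13.589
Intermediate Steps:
h(E) = 12
a(D, n) = -5/9 + n²/9 (a(D, n) = -5/9 + (n*(0 + n))/9 = -5/9 + (n*n)/9 = -5/9 + n²/9)
-312/a(h(-2), 14) - 384/(-345) = -312/(-5/9 + (⅑)*14²) - 384/(-345) = -312/(-5/9 + (⅑)*196) - 384*(-1/345) = -312/(-5/9 + 196/9) + 128/115 = -312/191/9 + 128/115 = -312*9/191 + 128/115 = -2808/191 + 128/115 = -298472/21965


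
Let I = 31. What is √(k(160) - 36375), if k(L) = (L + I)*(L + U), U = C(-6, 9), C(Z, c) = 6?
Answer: I*√4669 ≈ 68.33*I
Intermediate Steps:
U = 6
k(L) = (6 + L)*(31 + L) (k(L) = (L + 31)*(L + 6) = (31 + L)*(6 + L) = (6 + L)*(31 + L))
√(k(160) - 36375) = √((186 + 160² + 37*160) - 36375) = √((186 + 25600 + 5920) - 36375) = √(31706 - 36375) = √(-4669) = I*√4669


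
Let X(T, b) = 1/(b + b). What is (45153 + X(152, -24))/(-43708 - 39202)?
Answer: -2167343/3979680 ≈ -0.54460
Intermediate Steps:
X(T, b) = 1/(2*b)
(45153 + X(152, -24))/(-43708 - 39202) = (45153 + (½)/(-24))/(-43708 - 39202) = (45153 + (½)*(-1/24))/(-82910) = (45153 - 1/48)*(-1/82910) = (2167343/48)*(-1/82910) = -2167343/3979680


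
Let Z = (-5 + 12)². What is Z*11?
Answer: 539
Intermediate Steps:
Z = 49 (Z = 7² = 49)
Z*11 = 49*11 = 539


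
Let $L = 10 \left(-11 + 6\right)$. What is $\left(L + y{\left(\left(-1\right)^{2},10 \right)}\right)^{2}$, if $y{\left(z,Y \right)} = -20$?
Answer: $4900$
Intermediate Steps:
$L = -50$ ($L = 10 \left(-5\right) = -50$)
$\left(L + y{\left(\left(-1\right)^{2},10 \right)}\right)^{2} = \left(-50 - 20\right)^{2} = \left(-70\right)^{2} = 4900$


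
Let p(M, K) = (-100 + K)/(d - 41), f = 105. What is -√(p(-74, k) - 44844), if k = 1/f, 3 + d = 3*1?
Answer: -I*√831049774905/4305 ≈ -211.76*I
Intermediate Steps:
d = 0 (d = -3 + 3*1 = -3 + 3 = 0)
k = 1/105 ≈ 0.0095238
p(M, K) = 100/41 - K/41 (p(M, K) = (-100 + K)/(0 - 41) = (-100 + K)/(-41) = (-100 + K)*(-1/41) = 100/41 - K/41)
-√(p(-74, k) - 44844) = -√((100/41 - 1/41*1/105) - 44844) = -√((100/41 - 1/4305) - 44844) = -√(10499/4305 - 44844) = -√(-193042921/4305) = -I*√831049774905/4305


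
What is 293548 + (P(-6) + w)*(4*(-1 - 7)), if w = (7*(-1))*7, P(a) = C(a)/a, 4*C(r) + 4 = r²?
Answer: 885476/3 ≈ 2.9516e+5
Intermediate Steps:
C(r) = -1 + r²/4
P(a) = (-1 + a²/4)/a
w = -49 (w = -7*7 = -49)
293548 + (P(-6) + w)*(4*(-1 - 7)) = 293548 + ((-1/(-6) + (¼)*(-6)) - 49)*(4*(-1 - 7)) = 293548 + ((-1*(-⅙) - 3/2) - 49)*(4*(-8)) = 293548 + ((⅙ - 3/2) - 49)*(-32) = 293548 + (-4/3 - 49)*(-32) = 293548 - 151/3*(-32) = 293548 + 4832/3 = 885476/3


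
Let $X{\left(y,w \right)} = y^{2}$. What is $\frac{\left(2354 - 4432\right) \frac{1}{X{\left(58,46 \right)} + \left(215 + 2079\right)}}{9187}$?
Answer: $- \frac{1039}{25990023} \approx -3.9977 \cdot 10^{-5}$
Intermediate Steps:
$\frac{\left(2354 - 4432\right) \frac{1}{X{\left(58,46 \right)} + \left(215 + 2079\right)}}{9187} = \frac{\left(2354 - 4432\right) \frac{1}{58^{2} + \left(215 + 2079\right)}}{9187} = - \frac{2078}{3364 + 2294} \cdot \frac{1}{9187} = - \frac{2078}{5658} \cdot \frac{1}{9187} = \left(-2078\right) \frac{1}{5658} \cdot \frac{1}{9187} = \left(- \frac{1039}{2829}\right) \frac{1}{9187} = - \frac{1039}{25990023}$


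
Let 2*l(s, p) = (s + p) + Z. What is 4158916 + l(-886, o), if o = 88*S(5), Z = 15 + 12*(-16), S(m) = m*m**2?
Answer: 8327769/2 ≈ 4.1639e+6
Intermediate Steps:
S(m) = m**3
Z = -177 (Z = 15 - 192 = -177)
o = 11000 (o = 88*5**3 = 88*125 = 11000)
l(s, p) = -177/2 + p/2 + s/2 (l(s, p) = ((s + p) - 177)/2 = ((p + s) - 177)/2 = (-177 + p + s)/2 = -177/2 + p/2 + s/2)
4158916 + l(-886, o) = 4158916 + (-177/2 + (1/2)*11000 + (1/2)*(-886)) = 4158916 + (-177/2 + 5500 - 443) = 4158916 + 9937/2 = 8327769/2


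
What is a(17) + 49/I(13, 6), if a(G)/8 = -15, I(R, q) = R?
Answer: -1511/13 ≈ -116.23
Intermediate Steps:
a(G) = -120 (a(G) = 8*(-15) = -120)
a(17) + 49/I(13, 6) = -120 + 49/13 = -1511/13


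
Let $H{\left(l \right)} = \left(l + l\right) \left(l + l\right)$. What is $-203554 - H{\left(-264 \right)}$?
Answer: $-482338$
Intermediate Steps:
$H{\left(l \right)} = 4 l^{2}$ ($H{\left(l \right)} = 2 l 2 l = 4 l^{2}$)
$-203554 - H{\left(-264 \right)} = -203554 - 4 \left(-264\right)^{2} = -203554 - 4 \cdot 69696 = -203554 - 278784 = -482338$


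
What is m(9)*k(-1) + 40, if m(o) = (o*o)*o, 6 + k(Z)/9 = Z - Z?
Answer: -39326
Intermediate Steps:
k(Z) = -54 (k(Z) = -54 + 9*(Z - Z) = -54 + 9*0 = -54 + 0 = -54)
m(o) = o³ (m(o) = o²*o = o³)
m(9)*k(-1) + 40 = 9³*(-54) + 40 = 729*(-54) + 40 = -39366 + 40 = -39326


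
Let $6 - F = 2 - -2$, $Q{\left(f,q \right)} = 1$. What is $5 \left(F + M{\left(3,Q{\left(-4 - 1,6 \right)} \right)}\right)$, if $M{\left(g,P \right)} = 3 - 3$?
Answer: $10$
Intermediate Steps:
$M{\left(g,P \right)} = 0$
$F = 2$ ($F = 6 - \left(2 - -2\right) = 6 - \left(2 + 2\right) = 6 - 4 = 2$)
$5 \left(F + M{\left(3,Q{\left(-4 - 1,6 \right)} \right)}\right) = 5 \left(2 + 0\right) = 5 \cdot 2 = 10$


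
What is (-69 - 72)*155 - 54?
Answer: -21909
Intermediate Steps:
(-69 - 72)*155 - 54 = -141*155 - 54 = -21855 - 54 = -21909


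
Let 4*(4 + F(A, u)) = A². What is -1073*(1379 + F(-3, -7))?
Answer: -5911157/4 ≈ -1.4778e+6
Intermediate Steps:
F(A, u) = -4 + A²/4
-1073*(1379 + F(-3, -7)) = -1073*(1379 + (-4 + (¼)*(-3)²)) = -1073*(1379 + (-4 + (¼)*9)) = -1073*(1379 + (-4 + 9/4)) = -1073*(1379 - 7/4) = -1073*5509/4 = -5911157/4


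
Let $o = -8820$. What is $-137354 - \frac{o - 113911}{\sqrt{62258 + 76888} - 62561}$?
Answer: $- \frac{537575463758641}{3913739575} - \frac{122731 \sqrt{139146}}{3913739575} \approx -1.3736 \cdot 10^{5}$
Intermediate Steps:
$-137354 - \frac{o - 113911}{\sqrt{62258 + 76888} - 62561} = -137354 - \frac{-8820 - 113911}{\sqrt{62258 + 76888} - 62561} = -137354 - - \frac{122731}{\sqrt{139146} - 62561} = -137354 - - \frac{122731}{-62561 + \sqrt{139146}} = -137354 + \frac{122731}{-62561 + \sqrt{139146}}$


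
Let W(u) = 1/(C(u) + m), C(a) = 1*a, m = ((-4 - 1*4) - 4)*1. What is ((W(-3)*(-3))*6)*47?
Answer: 282/5 ≈ 56.400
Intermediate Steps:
m = -12 (m = ((-4 - 4) - 4)*1 = (-8 - 4)*1 = -12*1 = -12)
C(a) = a
W(u) = 1/(-12 + u) (W(u) = 1/(u - 12) = 1/(-12 + u))
((W(-3)*(-3))*6)*47 = ((-3/(-12 - 3))*6)*47 = ((-3/(-15))*6)*47 = (-1/15*(-3)*6)*47 = ((⅕)*6)*47 = (6/5)*47 = 282/5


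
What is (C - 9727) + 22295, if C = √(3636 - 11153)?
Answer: 12568 + I*√7517 ≈ 12568.0 + 86.701*I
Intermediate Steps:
C = I*√7517 (C = √(-7517) = I*√7517 ≈ 86.701*I)
(C - 9727) + 22295 = (I*√7517 - 9727) + 22295 = (-9727 + I*√7517) + 22295 = 12568 + I*√7517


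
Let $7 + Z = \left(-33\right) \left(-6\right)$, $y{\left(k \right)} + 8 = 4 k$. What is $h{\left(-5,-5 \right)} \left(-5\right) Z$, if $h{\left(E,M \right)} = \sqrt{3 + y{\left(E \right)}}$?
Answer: $- 4775 i \approx - 4775.0 i$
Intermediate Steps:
$y{\left(k \right)} = -8 + 4 k$
$h{\left(E,M \right)} = \sqrt{-5 + 4 E}$ ($h{\left(E,M \right)} = \sqrt{3 + \left(-8 + 4 E\right)} = \sqrt{-5 + 4 E}$)
$Z = 191$ ($Z = -7 - -198 = -7 + 198 = 191$)
$h{\left(-5,-5 \right)} \left(-5\right) Z = \sqrt{-5 + 4 \left(-5\right)} \left(-5\right) 191 = \sqrt{-5 - 20} \left(-5\right) 191 = \sqrt{-25} \left(-5\right) 191 = 5 i \left(-5\right) 191 = - 25 i 191 = - 4775 i$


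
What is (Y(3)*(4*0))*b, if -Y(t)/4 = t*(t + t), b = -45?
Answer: 0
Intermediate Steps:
Y(t) = -8*t² (Y(t) = -4*t*(t + t) = -4*t*2*t = -8*t²)
(Y(3)*(4*0))*b = ((-8*3²)*(4*0))*(-45) = (-8*9*0)*(-45) = -72*0*(-45) = 0*(-45) = 0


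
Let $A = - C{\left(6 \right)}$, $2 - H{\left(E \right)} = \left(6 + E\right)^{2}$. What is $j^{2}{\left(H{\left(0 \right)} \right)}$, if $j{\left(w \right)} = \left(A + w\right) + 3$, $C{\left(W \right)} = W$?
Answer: $1369$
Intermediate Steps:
$H{\left(E \right)} = 2 - \left(6 + E\right)^{2}$
$A = -6$ ($A = \left(-1\right) 6 = -6$)
$j{\left(w \right)} = -3 + w$ ($j{\left(w \right)} = \left(-6 + w\right) + 3 = -3 + w$)
$j^{2}{\left(H{\left(0 \right)} \right)} = \left(-3 + \left(2 - \left(6 + 0\right)^{2}\right)\right)^{2} = \left(-3 + \left(2 - 6^{2}\right)\right)^{2} = \left(-3 + \left(2 - 36\right)\right)^{2} = \left(-3 - 34\right)^{2} = \left(-37\right)^{2} = 1369$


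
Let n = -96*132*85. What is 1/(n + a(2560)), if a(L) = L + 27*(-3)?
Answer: -1/1074641 ≈ -9.3054e-7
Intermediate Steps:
a(L) = -81 + L (a(L) = L - 81 = -81 + L)
n = -1077120 (n = -12672*85 = -1077120)
1/(n + a(2560)) = 1/(-1077120 + (-81 + 2560)) = 1/(-1077120 + 2479) = 1/(-1074641) = -1/1074641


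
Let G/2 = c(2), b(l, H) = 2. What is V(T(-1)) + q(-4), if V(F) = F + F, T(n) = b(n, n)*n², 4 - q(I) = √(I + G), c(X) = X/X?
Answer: 8 - I*√2 ≈ 8.0 - 1.4142*I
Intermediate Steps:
c(X) = 1
G = 2 (G = 2*1 = 2)
q(I) = 4 - √(2 + I) (q(I) = 4 - √(I + 2) = 4 - √(2 + I))
T(n) = 2*n²
V(F) = 2*F
V(T(-1)) + q(-4) = 2*(2*(-1)²) + (4 - √(2 - 4)) = 2*(2*1) + (4 - √(-2)) = 2*2 + (4 - I*√2) = 4 + (4 - I*√2) = 8 - I*√2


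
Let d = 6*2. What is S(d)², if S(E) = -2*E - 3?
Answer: 729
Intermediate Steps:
d = 12
S(E) = -3 - 2*E
S(d)² = (-3 - 2*12)² = (-3 - 24)² = (-27)² = 729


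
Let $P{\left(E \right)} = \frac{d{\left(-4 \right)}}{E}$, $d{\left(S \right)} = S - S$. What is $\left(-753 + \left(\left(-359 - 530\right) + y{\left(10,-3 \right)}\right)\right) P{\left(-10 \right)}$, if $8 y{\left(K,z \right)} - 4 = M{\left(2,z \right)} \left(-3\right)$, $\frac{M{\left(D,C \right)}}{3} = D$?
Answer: $0$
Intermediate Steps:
$d{\left(S \right)} = 0$
$M{\left(D,C \right)} = 3 D$
$P{\left(E \right)} = 0$ ($P{\left(E \right)} = \frac{0}{E} = 0$)
$y{\left(K,z \right)} = - \frac{7}{4}$ ($y{\left(K,z \right)} = \frac{1}{2} + \frac{3 \cdot 2 \left(-3\right)}{8} = \frac{1}{2} + \frac{6 \left(-3\right)}{8} = \frac{1}{2} + \frac{1}{8} \left(-18\right) = \frac{1}{2} - \frac{9}{4} = - \frac{7}{4}$)
$\left(-753 + \left(\left(-359 - 530\right) + y{\left(10,-3 \right)}\right)\right) P{\left(-10 \right)} = \left(-753 - \frac{3563}{4}\right) 0 = \left(- \frac{6575}{4}\right) 0 = 0$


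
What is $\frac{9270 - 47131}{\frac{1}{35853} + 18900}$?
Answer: $- \frac{1357430433}{677621701} \approx -2.0032$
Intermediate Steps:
$\frac{9270 - 47131}{\frac{1}{35853} + 18900} = - \frac{37861}{\frac{1}{35853} + 18900} = - \frac{37861}{\frac{677621701}{35853}} = \left(-37861\right) \frac{35853}{677621701} = - \frac{1357430433}{677621701}$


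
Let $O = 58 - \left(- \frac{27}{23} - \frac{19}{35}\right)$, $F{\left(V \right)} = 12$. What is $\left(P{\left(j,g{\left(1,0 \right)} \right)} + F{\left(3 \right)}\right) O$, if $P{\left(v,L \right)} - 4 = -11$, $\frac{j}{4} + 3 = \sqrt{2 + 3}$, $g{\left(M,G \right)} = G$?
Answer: $\frac{48072}{161} \approx 298.58$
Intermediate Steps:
$j = -12 + 4 \sqrt{5}$ ($j = -12 + 4 \sqrt{2 + 3} = -12 + 4 \sqrt{5} \approx -3.0557$)
$P{\left(v,L \right)} = -7$ ($P{\left(v,L \right)} = 4 - 11 = -7$)
$O = \frac{48072}{805}$ ($O = 58 - \left(\left(-27\right) \frac{1}{23} - \frac{19}{35}\right) = 58 - \left(- \frac{27}{23} - \frac{19}{35}\right) = 58 - - \frac{1382}{805} = 58 + \frac{1382}{805} = \frac{48072}{805} \approx 59.717$)
$\left(P{\left(j,g{\left(1,0 \right)} \right)} + F{\left(3 \right)}\right) O = \left(-7 + 12\right) \frac{48072}{805} = 5 \cdot \frac{48072}{805} = \frac{48072}{161}$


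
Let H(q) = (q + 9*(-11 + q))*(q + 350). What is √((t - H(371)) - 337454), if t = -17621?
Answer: 9*I*√36526 ≈ 1720.1*I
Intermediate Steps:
H(q) = (-99 + 10*q)*(350 + q) (H(q) = (q + (-99 + 9*q))*(350 + q) = (-99 + 10*q)*(350 + q))
√((t - H(371)) - 337454) = √((-17621 - (-34650 + 10*371² + 3401*371)) - 337454) = √((-17621 - (-34650 + 10*137641 + 1261771)) - 337454) = √((-17621 - (-34650 + 1376410 + 1261771)) - 337454) = √((-17621 - 1*2603531) - 337454) = √((-17621 - 2603531) - 337454) = √(-2621152 - 337454) = √(-2958606) = 9*I*√36526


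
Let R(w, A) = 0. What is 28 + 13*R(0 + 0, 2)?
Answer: 28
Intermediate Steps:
28 + 13*R(0 + 0, 2) = 28 + 13*0 = 28 + 0 = 28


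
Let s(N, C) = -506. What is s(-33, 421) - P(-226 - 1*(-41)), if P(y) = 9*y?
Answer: 1159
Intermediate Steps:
s(-33, 421) - P(-226 - 1*(-41)) = -506 - 9*(-226 - 1*(-41)) = -506 - 9*(-226 + 41) = -506 - 9*(-185) = -506 - 1*(-1665) = -506 + 1665 = 1159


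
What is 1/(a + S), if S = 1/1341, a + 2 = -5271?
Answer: -1341/7071092 ≈ -0.00018965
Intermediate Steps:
a = -5273 (a = -2 - 5271 = -5273)
S = 1/1341 ≈ 0.00074571
1/(a + S) = 1/(-5273 + 1/1341) = 1/(-7071092/1341) = -1341/7071092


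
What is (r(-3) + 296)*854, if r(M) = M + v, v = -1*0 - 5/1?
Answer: 245952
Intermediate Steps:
v = -5 (v = 0 - 5*1 = 0 - 5 = -5)
r(M) = -5 + M (r(M) = M - 5 = -5 + M)
(r(-3) + 296)*854 = ((-5 - 3) + 296)*854 = (-8 + 296)*854 = 288*854 = 245952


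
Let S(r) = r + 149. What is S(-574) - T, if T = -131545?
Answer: 131120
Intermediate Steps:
S(r) = 149 + r
S(-574) - T = (149 - 574) - 1*(-131545) = -425 + 131545 = 131120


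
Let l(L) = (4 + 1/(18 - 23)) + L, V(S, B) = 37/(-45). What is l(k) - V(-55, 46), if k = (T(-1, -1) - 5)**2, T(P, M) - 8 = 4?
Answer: 2413/45 ≈ 53.622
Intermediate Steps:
T(P, M) = 12 (T(P, M) = 8 + 4 = 12)
k = 49 (k = (12 - 5)**2 = 7**2 = 49)
V(S, B) = -37/45 (V(S, B) = 37*(-1/45) = -37/45)
l(L) = 19/5 + L (l(L) = (4 + 1/(-5)) + L = (4 - 1/5) + L = 19/5 + L)
l(k) - V(-55, 46) = (19/5 + 49) - 1*(-37/45) = 264/5 + 37/45 = 2413/45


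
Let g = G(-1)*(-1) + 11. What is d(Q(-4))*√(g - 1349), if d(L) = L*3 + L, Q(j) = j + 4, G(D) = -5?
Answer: 0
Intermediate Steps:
Q(j) = 4 + j
g = 16 (g = -5*(-1) + 11 = 5 + 11 = 16)
d(L) = 4*L (d(L) = 3*L + L = 4*L)
d(Q(-4))*√(g - 1349) = (4*(4 - 4))*√(16 - 1349) = (4*0)*√(-1333) = 0*(I*√1333) = 0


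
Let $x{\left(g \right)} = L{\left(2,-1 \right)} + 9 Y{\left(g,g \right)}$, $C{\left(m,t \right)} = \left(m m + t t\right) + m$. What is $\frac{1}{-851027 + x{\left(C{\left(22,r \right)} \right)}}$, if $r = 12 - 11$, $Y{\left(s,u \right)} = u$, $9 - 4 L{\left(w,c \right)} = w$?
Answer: $- \frac{4}{3385849} \approx -1.1814 \cdot 10^{-6}$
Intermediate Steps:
$L{\left(w,c \right)} = \frac{9}{4} - \frac{w}{4}$
$r = 1$ ($r = 12 - 11 = 1$)
$C{\left(m,t \right)} = m + m^{2} + t^{2}$ ($C{\left(m,t \right)} = \left(m^{2} + t^{2}\right) + m = m + m^{2} + t^{2}$)
$x{\left(g \right)} = \frac{7}{4} + 9 g$ ($x{\left(g \right)} = \left(\frac{9}{4} - \frac{1}{2}\right) + 9 g = \frac{7}{4} + 9 g$)
$\frac{1}{-851027 + x{\left(C{\left(22,r \right)} \right)}} = \frac{1}{-851027 + \left(\frac{7}{4} + 9 \left(22 + 22^{2} + 1^{2}\right)\right)} = \frac{1}{-851027 + \left(\frac{7}{4} + 9 \left(22 + 484 + 1\right)\right)} = \frac{1}{-851027 + \left(\frac{7}{4} + 9 \cdot 507\right)} = \frac{1}{-851027 + \left(\frac{7}{4} + 4563\right)} = \frac{1}{-851027 + \frac{18259}{4}} = \frac{1}{- \frac{3385849}{4}} = - \frac{4}{3385849}$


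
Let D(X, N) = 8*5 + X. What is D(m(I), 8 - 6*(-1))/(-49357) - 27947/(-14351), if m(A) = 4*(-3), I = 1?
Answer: 196996893/101188901 ≈ 1.9468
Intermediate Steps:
m(A) = -12
D(X, N) = 40 + X
D(m(I), 8 - 6*(-1))/(-49357) - 27947/(-14351) = (40 - 12)/(-49357) - 27947/(-14351) = 28*(-1/49357) - 27947*(-1/14351) = -4/7051 + 27947/14351 = 196996893/101188901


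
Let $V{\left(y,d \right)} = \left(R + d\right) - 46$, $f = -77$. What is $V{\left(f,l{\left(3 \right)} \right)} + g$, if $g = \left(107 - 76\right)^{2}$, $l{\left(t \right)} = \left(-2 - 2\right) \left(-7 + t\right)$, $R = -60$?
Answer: $871$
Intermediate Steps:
$l{\left(t \right)} = 28 - 4 t$ ($l{\left(t \right)} = - 4 \left(-7 + t\right) = 28 - 4 t$)
$V{\left(y,d \right)} = -106 + d$ ($V{\left(y,d \right)} = \left(-60 + d\right) - 46 = -106 + d$)
$g = 961$ ($g = \left(107 - 76\right)^{2} = 31^{2} = 961$)
$V{\left(f,l{\left(3 \right)} \right)} + g = \left(-106 + \left(28 - 12\right)\right) + 961 = \left(-106 + 16\right) + 961 = -90 + 961 = 871$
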